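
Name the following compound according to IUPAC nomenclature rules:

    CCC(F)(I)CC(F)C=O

2,4-difluoro-4-iodohexanal

The longest carbon chain that includes the –CHO group has 6 carbons, so the parent hydride is hexane.
An aldehyde (terminal –CHO) is the principal characteristic group, giving the suffix -al.
The numbering direction is chosen so that the aldehyde carbon is C-1 by definition.
This places fluoro groups at C-2 and C-4; an iodo group at C-4.
Prefixes are listed alphabetically: fluoro, iodo.
Assembling the pieces gives 2,4-difluoro-4-iodohexanal.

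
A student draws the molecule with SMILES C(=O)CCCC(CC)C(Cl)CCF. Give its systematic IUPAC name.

Counting along the main chain through the –CHO group gives 8 carbons: the parent is octane.
The highest-priority functional group is an aldehyde (terminal –CHO), so the name ends in -al.
Number the chain so that the aldehyde carbon is C-1 by definition.
With this numbering: a chloro group at C-6; an ethyl group at C-5; a fluoro group at C-8.
Prefixes are listed alphabetically: chloro, ethyl, fluoro.
Putting it together: 6-chloro-5-ethyl-8-fluorooctanal.

6-chloro-5-ethyl-8-fluorooctanal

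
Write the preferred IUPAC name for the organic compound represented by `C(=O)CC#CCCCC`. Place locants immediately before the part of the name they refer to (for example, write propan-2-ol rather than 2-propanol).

oct-3-ynal

The longest carbon chain that includes the –CHO group and the multiple bond has 8 carbons, so the parent hydride is octane.
The highest-priority functional group is an aldehyde (terminal –CHO), so the name ends in -al.
A C≡C triple bond in the chain gives the infix -yne-.
Choose the numbering such that the aldehyde carbon is C-1 by definition.
That gives the triple bond between C-3 and C-4.
Putting it together: oct-3-ynal.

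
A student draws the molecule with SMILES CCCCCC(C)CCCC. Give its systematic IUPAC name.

The longest continuous carbon chain has 10 atoms, so the parent hydride is decane.
Number the chain so that the substituent locant set {5} is lower than {6} at the first point of difference.
That gives a methyl group at C-5.
Putting it together: 5-methyldecane.

5-methyldecane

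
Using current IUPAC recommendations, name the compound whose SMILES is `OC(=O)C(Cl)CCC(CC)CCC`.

2-chloro-5-ethyloctanoic acid

The longest chain bearing the –COOH group is 8 carbons long (octane).
A carboxylic acid (terminal –COOH) is the principal characteristic group, giving the suffix -oic acid.
Choose the numbering such that the carboxylic acid carbon is C-1 by definition.
That gives a chloro group at C-2; an ethyl group at C-5.
The substituents are ordered alphabetically, ignoring any di-/tri- multipliers.
Assembling the pieces gives 2-chloro-5-ethyloctanoic acid.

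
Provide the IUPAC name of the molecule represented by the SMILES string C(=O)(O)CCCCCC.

heptanoic acid

The longest carbon chain that includes the –COOH group has 7 carbons, so the parent hydride is heptane.
The principal characteristic group is a carboxylic acid (terminal –COOH), named with the suffix -oic acid.
Number the chain so that the carboxylic acid carbon is C-1 by definition.
Putting it together: heptanoic acid.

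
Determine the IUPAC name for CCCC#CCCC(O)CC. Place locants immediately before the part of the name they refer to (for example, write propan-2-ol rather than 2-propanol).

dec-6-yn-3-ol

Counting along the main chain through the –OH group and the multiple bond gives 10 carbons: the parent is decane.
The principal characteristic group is an alcohol (–OH), named with the suffix -ol.
There is one C≡C triple bond, indicated by the ending -yne.
Number the chain so that numbering from this end puts the hydroxyl group at C-3 rather than C-8.
With this numbering: the hydroxyl at C-3; the triple bond between C-6 and C-7.
Assembling the pieces gives dec-6-yn-3-ol.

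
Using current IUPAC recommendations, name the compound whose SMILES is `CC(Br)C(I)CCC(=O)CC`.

The longest carbon chain that includes the carbonyl has 8 carbons, so the parent hydride is octane.
A ketone (C=O on an internal carbon) is the principal characteristic group, giving the suffix -one.
Choose the numbering such that numbering from this end puts the carbonyl group at C-3 rather than C-6.
With this numbering: the carbonyl at C-3; a bromo group at C-7; an iodo group at C-6.
Prefixes are listed alphabetically: bromo, iodo.
Assembling the pieces gives 7-bromo-6-iodooctan-3-one.

7-bromo-6-iodooctan-3-one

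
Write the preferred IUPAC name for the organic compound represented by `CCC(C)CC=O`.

3-methylpentanal

Counting along the main chain through the –CHO group gives 5 carbons: the parent is pentane.
An aldehyde (terminal –CHO) is the principal characteristic group, giving the suffix -al.
Number the chain so that the aldehyde carbon is C-1 by definition.
That gives a methyl group at C-3.
Assembling the pieces gives 3-methylpentanal.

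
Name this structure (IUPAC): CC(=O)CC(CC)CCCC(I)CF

4-ethyl-9-fluoro-8-iodononan-2-one

The longest carbon chain that includes the carbonyl has 9 carbons, so the parent hydride is nonane.
The principal characteristic group is a ketone (C=O on an internal carbon), named with the suffix -one.
The numbering direction is chosen so that numbering from this end puts the carbonyl group at C-2 rather than C-8.
With this numbering: the carbonyl at C-2; an ethyl group at C-4; a fluoro group at C-9; an iodo group at C-8.
The substituents are ordered alphabetically, ignoring any di-/tri- multipliers.
The name is 4-ethyl-9-fluoro-8-iodononan-2-one.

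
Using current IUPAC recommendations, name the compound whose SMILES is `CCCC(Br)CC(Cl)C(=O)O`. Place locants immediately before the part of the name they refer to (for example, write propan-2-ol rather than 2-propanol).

The longest carbon chain that includes the –COOH group has 7 carbons, so the parent hydride is heptane.
The highest-priority functional group is a carboxylic acid (terminal –COOH), so the name ends in -oic acid.
The numbering direction is chosen so that the carboxylic acid carbon is C-1 by definition.
That gives a bromo group at C-4; a chloro group at C-2.
Prefixes are listed alphabetically: bromo, chloro.
Assembling the pieces gives 4-bromo-2-chloroheptanoic acid.

4-bromo-2-chloroheptanoic acid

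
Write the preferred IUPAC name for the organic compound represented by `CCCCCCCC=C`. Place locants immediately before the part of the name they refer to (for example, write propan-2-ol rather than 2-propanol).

The longest carbon chain that includes the multiple bond has 9 carbons, so the parent hydride is nonane.
There is one C=C double bond, indicated by the ending -ene.
Choose the numbering such that numbering from this end puts the double bond at C-1 rather than C-8.
This places the double bond between C-1 and C-2.
The name is non-1-ene.

non-1-ene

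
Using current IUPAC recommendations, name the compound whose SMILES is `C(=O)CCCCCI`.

6-iodohexanal

Counting along the main chain through the –CHO group gives 6 carbons: the parent is hexane.
The principal characteristic group is an aldehyde (terminal –CHO), named with the suffix -al.
The numbering direction is chosen so that the aldehyde carbon is C-1 by definition.
That gives an iodo group at C-6.
The name is 6-iodohexanal.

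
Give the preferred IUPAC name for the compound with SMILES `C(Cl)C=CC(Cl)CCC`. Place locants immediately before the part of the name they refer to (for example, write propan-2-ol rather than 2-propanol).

1,4-dichlorohept-2-ene

Counting along the main chain through the multiple bond gives 7 carbons: the parent is heptane.
The chain contains a C=C double bond, so the unsaturation ending is -ene.
The numbering direction is chosen so that numbering from this end puts the double bond at C-2 rather than C-5.
With this numbering: the double bond between C-2 and C-3; chloro groups at C-1 and C-4.
The name is 1,4-dichlorohept-2-ene.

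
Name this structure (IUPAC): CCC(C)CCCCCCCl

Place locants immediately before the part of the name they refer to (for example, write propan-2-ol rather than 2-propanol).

The parent chain contains 9 carbons (nonane).
Number the chain so that the substituent locant set {1,7} is lower than {3,9} at the first point of difference.
That gives a chloro group at C-1; a methyl group at C-7.
Substituent prefixes are cited in alphabetical order (multiplying prefixes like di-/tri- are ignored for ordering).
Assembling the pieces gives 1-chloro-7-methylnonane.

1-chloro-7-methylnonane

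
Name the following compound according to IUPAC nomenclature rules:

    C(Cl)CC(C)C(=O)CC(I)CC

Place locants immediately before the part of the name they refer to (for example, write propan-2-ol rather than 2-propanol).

1-chloro-6-iodo-3-methyloctan-4-one

Counting along the main chain through the carbonyl gives 8 carbons: the parent is octane.
A ketone (C=O on an internal carbon) is the principal characteristic group, giving the suffix -one.
The numbering direction is chosen so that numbering from this end puts the carbonyl group at C-4 rather than C-5.
That gives the carbonyl at C-4; a chloro group at C-1; an iodo group at C-6; a methyl group at C-3.
Substituent prefixes are cited in alphabetical order (multiplying prefixes like di-/tri- are ignored for ordering).
Assembling the pieces gives 1-chloro-6-iodo-3-methyloctan-4-one.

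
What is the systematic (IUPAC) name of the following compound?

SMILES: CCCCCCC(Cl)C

The longest carbon chain is 8 atoms: the parent is octane.
Number the chain so that the substituent locant set {2} is lower than {7} at the first point of difference.
This places a chloro group at C-2.
The name is 2-chlorooctane.

2-chlorooctane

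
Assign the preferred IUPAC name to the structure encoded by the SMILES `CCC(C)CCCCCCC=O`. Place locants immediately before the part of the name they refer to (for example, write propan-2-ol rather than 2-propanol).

Counting along the main chain through the –CHO group gives 10 carbons: the parent is decane.
The principal characteristic group is an aldehyde (terminal –CHO), named with the suffix -al.
Number the chain so that the aldehyde carbon is C-1 by definition.
That gives a methyl group at C-8.
Assembling the pieces gives 8-methyldecanal.

8-methyldecanal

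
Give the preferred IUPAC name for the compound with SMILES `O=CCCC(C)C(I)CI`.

Counting along the main chain through the –CHO group gives 6 carbons: the parent is hexane.
An aldehyde (terminal –CHO) is the principal characteristic group, giving the suffix -al.
The numbering direction is chosen so that the aldehyde carbon is C-1 by definition.
This places iodo groups at C-5 and C-6; a methyl group at C-4.
Substituent prefixes are cited in alphabetical order (multiplying prefixes like di-/tri- are ignored for ordering).
Assembling the pieces gives 5,6-diiodo-4-methylhexanal.

5,6-diiodo-4-methylhexanal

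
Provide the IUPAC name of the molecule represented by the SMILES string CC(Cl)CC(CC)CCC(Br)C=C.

3-bromo-8-chloro-6-ethylnon-1-ene

The longest chain bearing the multiple bond is 9 carbons long (nonane).
A C=C double bond in the chain gives the infix -ene-.
Number the chain so that numbering from this end puts the double bond at C-1 rather than C-8.
That gives the double bond between C-1 and C-2; a bromo group at C-3; a chloro group at C-8; an ethyl group at C-6.
The substituents are ordered alphabetically, ignoring any di-/tri- multipliers.
Assembling the pieces gives 3-bromo-8-chloro-6-ethylnon-1-ene.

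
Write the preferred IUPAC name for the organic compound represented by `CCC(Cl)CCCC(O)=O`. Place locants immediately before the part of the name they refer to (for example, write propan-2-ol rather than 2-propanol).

5-chloroheptanoic acid

The longest carbon chain that includes the –COOH group has 7 carbons, so the parent hydride is heptane.
The principal characteristic group is a carboxylic acid (terminal –COOH), named with the suffix -oic acid.
The numbering direction is chosen so that the carboxylic acid carbon is C-1 by definition.
That gives a chloro group at C-5.
Assembling the pieces gives 5-chloroheptanoic acid.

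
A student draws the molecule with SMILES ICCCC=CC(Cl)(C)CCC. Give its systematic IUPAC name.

6-chloro-1-iodo-6-methylnon-4-ene

The longest carbon chain that includes the multiple bond has 9 carbons, so the parent hydride is nonane.
A C=C double bond in the chain gives the infix -ene-.
Number the chain so that numbering from this end puts the double bond at C-4 rather than C-5.
This places the double bond between C-4 and C-5; a chloro group at C-6; an iodo group at C-1; a methyl group at C-6.
Substituent prefixes are cited in alphabetical order (multiplying prefixes like di-/tri- are ignored for ordering).
Assembling the pieces gives 6-chloro-1-iodo-6-methylnon-4-ene.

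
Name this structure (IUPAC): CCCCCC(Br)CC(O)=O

Counting along the main chain through the –COOH group gives 8 carbons: the parent is octane.
The highest-priority functional group is a carboxylic acid (terminal –COOH), so the name ends in -oic acid.
Number the chain so that the carboxylic acid carbon is C-1 by definition.
This places a bromo group at C-3.
The name is 3-bromooctanoic acid.

3-bromooctanoic acid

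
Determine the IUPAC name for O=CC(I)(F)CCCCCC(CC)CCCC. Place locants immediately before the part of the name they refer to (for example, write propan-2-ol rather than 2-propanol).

8-ethyl-2-fluoro-2-iodododecanal

Counting along the main chain through the –CHO group gives 12 carbons: the parent is dodecane.
An aldehyde (terminal –CHO) is the principal characteristic group, giving the suffix -al.
Choose the numbering such that the aldehyde carbon is C-1 by definition.
That gives an ethyl group at C-8; a fluoro group at C-2; an iodo group at C-2.
Prefixes are listed alphabetically: ethyl, fluoro, iodo.
Putting it together: 8-ethyl-2-fluoro-2-iodododecanal.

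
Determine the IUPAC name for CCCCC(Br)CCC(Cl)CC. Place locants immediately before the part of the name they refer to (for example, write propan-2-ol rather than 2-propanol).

The parent chain contains 10 carbons (decane).
Choose the numbering such that the substituent locant set {3,6} is lower than {5,8} at the first point of difference.
That gives a bromo group at C-6; a chloro group at C-3.
The substituents are ordered alphabetically, ignoring any di-/tri- multipliers.
The name is 6-bromo-3-chlorodecane.

6-bromo-3-chlorodecane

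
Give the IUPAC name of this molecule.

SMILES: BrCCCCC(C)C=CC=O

The longest chain bearing the –CHO group and the multiple bond is 8 carbons long (octane).
An aldehyde (terminal –CHO) is the principal characteristic group, giving the suffix -al.
A C=C double bond in the chain gives the infix -ene-.
Number the chain so that the aldehyde carbon is C-1 by definition.
That gives the double bond between C-2 and C-3; a bromo group at C-8; a methyl group at C-4.
Prefixes are listed alphabetically: bromo, methyl.
Putting it together: 8-bromo-4-methyloct-2-enal.

8-bromo-4-methyloct-2-enal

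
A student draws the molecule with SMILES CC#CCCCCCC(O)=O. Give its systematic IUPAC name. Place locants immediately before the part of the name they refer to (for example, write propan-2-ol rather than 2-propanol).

non-7-ynoic acid

The longest chain bearing the –COOH group and the multiple bond is 9 carbons long (nonane).
A carboxylic acid (terminal –COOH) is the principal characteristic group, giving the suffix -oic acid.
The chain contains a C≡C triple bond, so the unsaturation ending is -yne.
Number the chain so that the carboxylic acid carbon is C-1 by definition.
This places the triple bond between C-7 and C-8.
Assembling the pieces gives non-7-ynoic acid.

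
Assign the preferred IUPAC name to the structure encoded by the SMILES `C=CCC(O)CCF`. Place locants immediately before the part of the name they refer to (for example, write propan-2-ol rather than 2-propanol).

1-fluorohex-5-en-3-ol

The longest chain bearing the –OH group and the multiple bond is 6 carbons long (hexane).
An alcohol (–OH) is the principal characteristic group, giving the suffix -ol.
There is one C=C double bond, indicated by the ending -ene.
The numbering direction is chosen so that numbering from this end puts the hydroxyl group at C-3 rather than C-4.
That gives the hydroxyl at C-3; the double bond between C-5 and C-6; a fluoro group at C-1.
Putting it together: 1-fluorohex-5-en-3-ol.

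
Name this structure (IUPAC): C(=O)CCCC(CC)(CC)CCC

The longest chain bearing the –CHO group is 8 carbons long (octane).
An aldehyde (terminal –CHO) is the principal characteristic group, giving the suffix -al.
Choose the numbering such that the aldehyde carbon is C-1 by definition.
This places two ethyl groups at C-5.
The name is 5,5-diethyloctanal.

5,5-diethyloctanal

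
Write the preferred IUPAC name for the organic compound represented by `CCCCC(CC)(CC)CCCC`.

5,5-diethylnonane

The parent chain contains 9 carbons (nonane).
Numbering from either end gives identical locants here.
With this numbering: two ethyl groups at C-5.
The name is 5,5-diethylnonane.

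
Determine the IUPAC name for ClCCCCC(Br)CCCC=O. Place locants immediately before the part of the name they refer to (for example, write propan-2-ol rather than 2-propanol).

5-bromo-9-chlorononanal

Counting along the main chain through the –CHO group gives 9 carbons: the parent is nonane.
The highest-priority functional group is an aldehyde (terminal –CHO), so the name ends in -al.
Choose the numbering such that the aldehyde carbon is C-1 by definition.
This places a bromo group at C-5; a chloro group at C-9.
Prefixes are listed alphabetically: bromo, chloro.
Putting it together: 5-bromo-9-chlorononanal.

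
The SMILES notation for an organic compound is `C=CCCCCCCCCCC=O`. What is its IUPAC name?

dodec-11-enal

The longest carbon chain that includes the –CHO group and the multiple bond has 12 carbons, so the parent hydride is dodecane.
An aldehyde (terminal –CHO) is the principal characteristic group, giving the suffix -al.
The chain contains a C=C double bond, so the unsaturation ending is -ene.
Choose the numbering such that the aldehyde carbon is C-1 by definition.
With this numbering: the double bond between C-11 and C-12.
Assembling the pieces gives dodec-11-enal.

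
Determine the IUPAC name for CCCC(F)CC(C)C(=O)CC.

The longest carbon chain that includes the carbonyl has 9 carbons, so the parent hydride is nonane.
The principal characteristic group is a ketone (C=O on an internal carbon), named with the suffix -one.
Number the chain so that numbering from this end puts the carbonyl group at C-3 rather than C-7.
This places the carbonyl at C-3; a fluoro group at C-6; a methyl group at C-4.
Prefixes are listed alphabetically: fluoro, methyl.
Putting it together: 6-fluoro-4-methylnonan-3-one.

6-fluoro-4-methylnonan-3-one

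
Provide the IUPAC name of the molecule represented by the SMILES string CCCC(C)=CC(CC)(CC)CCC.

6,6-diethyl-4-methylnon-4-ene

Counting along the main chain through the multiple bond gives 9 carbons: the parent is nonane.
There is one C=C double bond, indicated by the ending -ene.
Number the chain so that numbering from this end puts the double bond at C-4 rather than C-5.
With this numbering: the double bond between C-4 and C-5; two ethyl groups at C-6; a methyl group at C-4.
Prefixes are listed alphabetically: ethyl, methyl.
Assembling the pieces gives 6,6-diethyl-4-methylnon-4-ene.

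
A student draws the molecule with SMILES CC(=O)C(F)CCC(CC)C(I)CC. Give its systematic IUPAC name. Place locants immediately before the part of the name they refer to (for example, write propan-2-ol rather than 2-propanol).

Counting along the main chain through the carbonyl gives 9 carbons: the parent is nonane.
A ketone (C=O on an internal carbon) is the principal characteristic group, giving the suffix -one.
Number the chain so that numbering from this end puts the carbonyl group at C-2 rather than C-8.
That gives the carbonyl at C-2; an ethyl group at C-6; a fluoro group at C-3; an iodo group at C-7.
The substituents are ordered alphabetically, ignoring any di-/tri- multipliers.
The name is 6-ethyl-3-fluoro-7-iodononan-2-one.

6-ethyl-3-fluoro-7-iodononan-2-one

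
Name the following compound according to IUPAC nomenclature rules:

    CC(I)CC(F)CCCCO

5-fluoro-7-iodooctan-1-ol

The longest carbon chain that includes the –OH group has 8 carbons, so the parent hydride is octane.
The highest-priority functional group is an alcohol (–OH), so the name ends in -ol.
The numbering direction is chosen so that numbering from this end puts the hydroxyl group at C-1 rather than C-8.
This places the hydroxyl at C-1; a fluoro group at C-5; an iodo group at C-7.
Prefixes are listed alphabetically: fluoro, iodo.
Assembling the pieces gives 5-fluoro-7-iodooctan-1-ol.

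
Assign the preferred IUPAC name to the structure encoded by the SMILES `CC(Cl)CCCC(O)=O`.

Counting along the main chain through the –COOH group gives 6 carbons: the parent is hexane.
A carboxylic acid (terminal –COOH) is the principal characteristic group, giving the suffix -oic acid.
The numbering direction is chosen so that the carboxylic acid carbon is C-1 by definition.
That gives a chloro group at C-5.
Putting it together: 5-chlorohexanoic acid.

5-chlorohexanoic acid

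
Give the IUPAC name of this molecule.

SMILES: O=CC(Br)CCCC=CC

2-bromooct-6-enal

The longest carbon chain that includes the –CHO group and the multiple bond has 8 carbons, so the parent hydride is octane.
The highest-priority functional group is an aldehyde (terminal –CHO), so the name ends in -al.
A C=C double bond in the chain gives the infix -ene-.
Choose the numbering such that the aldehyde carbon is C-1 by definition.
This places the double bond between C-6 and C-7; a bromo group at C-2.
The name is 2-bromooct-6-enal.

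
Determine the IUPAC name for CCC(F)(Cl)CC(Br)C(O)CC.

4-bromo-6-chloro-6-fluorooctan-3-ol

The longest chain bearing the –OH group is 8 carbons long (octane).
The principal characteristic group is an alcohol (–OH), named with the suffix -ol.
Choose the numbering such that numbering from this end puts the hydroxyl group at C-3 rather than C-6.
This places the hydroxyl at C-3; a bromo group at C-4; a chloro group at C-6; a fluoro group at C-6.
The substituents are ordered alphabetically, ignoring any di-/tri- multipliers.
The name is 4-bromo-6-chloro-6-fluorooctan-3-ol.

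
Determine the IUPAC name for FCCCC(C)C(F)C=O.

2,6-difluoro-3-methylhexanal

Counting along the main chain through the –CHO group gives 6 carbons: the parent is hexane.
The principal characteristic group is an aldehyde (terminal –CHO), named with the suffix -al.
Number the chain so that the aldehyde carbon is C-1 by definition.
With this numbering: fluoro groups at C-2 and C-6; a methyl group at C-3.
The substituents are ordered alphabetically, ignoring any di-/tri- multipliers.
The name is 2,6-difluoro-3-methylhexanal.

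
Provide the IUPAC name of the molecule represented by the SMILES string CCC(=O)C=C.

Counting along the main chain through the carbonyl and the multiple bond gives 5 carbons: the parent is pentane.
A ketone (C=O on an internal carbon) is the principal characteristic group, giving the suffix -one.
A C=C double bond in the chain gives the infix -ene-.
Choose the numbering such that numbering from this end puts the double bond at C-1 rather than C-4.
This places the carbonyl at C-3; the double bond between C-1 and C-2.
The name is pent-1-en-3-one.

pent-1-en-3-one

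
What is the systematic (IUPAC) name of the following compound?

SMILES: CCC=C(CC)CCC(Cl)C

7-chloro-4-ethyloct-3-ene

The longest carbon chain that includes the multiple bond has 8 carbons, so the parent hydride is octane.
A C=C double bond in the chain gives the infix -ene-.
Number the chain so that numbering from this end puts the double bond at C-3 rather than C-5.
That gives the double bond between C-3 and C-4; a chloro group at C-7; an ethyl group at C-4.
The substituents are ordered alphabetically, ignoring any di-/tri- multipliers.
The name is 7-chloro-4-ethyloct-3-ene.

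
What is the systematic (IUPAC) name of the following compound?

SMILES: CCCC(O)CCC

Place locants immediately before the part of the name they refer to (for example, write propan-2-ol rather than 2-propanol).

heptan-4-ol

The longest chain bearing the –OH group is 7 carbons long (heptane).
The principal characteristic group is an alcohol (–OH), named with the suffix -ol.
Numbering from either end gives identical locants here.
This places the hydroxyl at C-4.
Assembling the pieces gives heptan-4-ol.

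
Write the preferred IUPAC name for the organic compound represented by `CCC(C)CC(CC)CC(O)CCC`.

Counting along the main chain through the –OH group gives 10 carbons: the parent is decane.
The principal characteristic group is an alcohol (–OH), named with the suffix -ol.
The numbering direction is chosen so that numbering from this end puts the hydroxyl group at C-4 rather than C-7.
With this numbering: the hydroxyl at C-4; an ethyl group at C-6; a methyl group at C-8.
Substituent prefixes are cited in alphabetical order (multiplying prefixes like di-/tri- are ignored for ordering).
Assembling the pieces gives 6-ethyl-8-methyldecan-4-ol.

6-ethyl-8-methyldecan-4-ol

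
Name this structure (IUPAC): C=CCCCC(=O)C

The longest chain bearing the carbonyl and the multiple bond is 7 carbons long (heptane).
A ketone (C=O on an internal carbon) is the principal characteristic group, giving the suffix -one.
The chain contains a C=C double bond, so the unsaturation ending is -ene.
Choose the numbering such that numbering from this end puts the carbonyl group at C-2 rather than C-6.
With this numbering: the carbonyl at C-2; the double bond between C-6 and C-7.
The name is hept-6-en-2-one.

hept-6-en-2-one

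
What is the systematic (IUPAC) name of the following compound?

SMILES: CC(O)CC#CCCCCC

dec-4-yn-2-ol

Counting along the main chain through the –OH group and the multiple bond gives 10 carbons: the parent is decane.
An alcohol (–OH) is the principal characteristic group, giving the suffix -ol.
There is one C≡C triple bond, indicated by the ending -yne.
Number the chain so that numbering from this end puts the hydroxyl group at C-2 rather than C-9.
This places the hydroxyl at C-2; the triple bond between C-4 and C-5.
Putting it together: dec-4-yn-2-ol.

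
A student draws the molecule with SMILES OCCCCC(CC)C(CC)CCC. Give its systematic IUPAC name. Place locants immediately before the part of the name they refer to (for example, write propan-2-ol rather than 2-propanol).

5,6-diethylnonan-1-ol

The longest carbon chain that includes the –OH group has 9 carbons, so the parent hydride is nonane.
The highest-priority functional group is an alcohol (–OH), so the name ends in -ol.
The numbering direction is chosen so that numbering from this end puts the hydroxyl group at C-1 rather than C-9.
That gives the hydroxyl at C-1; ethyl groups at C-5 and C-6.
Assembling the pieces gives 5,6-diethylnonan-1-ol.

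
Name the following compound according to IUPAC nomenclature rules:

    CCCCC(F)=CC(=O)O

Counting along the main chain through the –COOH group and the multiple bond gives 7 carbons: the parent is heptane.
The highest-priority functional group is a carboxylic acid (terminal –COOH), so the name ends in -oic acid.
A C=C double bond in the chain gives the infix -ene-.
The numbering direction is chosen so that the carboxylic acid carbon is C-1 by definition.
With this numbering: the double bond between C-2 and C-3; a fluoro group at C-3.
The name is 3-fluorohept-2-enoic acid.

3-fluorohept-2-enoic acid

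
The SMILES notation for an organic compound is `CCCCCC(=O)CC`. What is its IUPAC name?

octan-3-one

Counting along the main chain through the carbonyl gives 8 carbons: the parent is octane.
The highest-priority functional group is a ketone (C=O on an internal carbon), so the name ends in -one.
Choose the numbering such that numbering from this end puts the carbonyl group at C-3 rather than C-6.
With this numbering: the carbonyl at C-3.
The name is octan-3-one.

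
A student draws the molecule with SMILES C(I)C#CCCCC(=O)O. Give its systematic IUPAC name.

Counting along the main chain through the –COOH group and the multiple bond gives 7 carbons: the parent is heptane.
A carboxylic acid (terminal –COOH) is the principal characteristic group, giving the suffix -oic acid.
There is one C≡C triple bond, indicated by the ending -yne.
The numbering direction is chosen so that the carboxylic acid carbon is C-1 by definition.
With this numbering: the triple bond between C-5 and C-6; an iodo group at C-7.
Putting it together: 7-iodohept-5-ynoic acid.

7-iodohept-5-ynoic acid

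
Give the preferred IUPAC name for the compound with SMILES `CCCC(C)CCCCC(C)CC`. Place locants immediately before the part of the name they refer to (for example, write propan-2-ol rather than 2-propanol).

The parent chain contains 11 carbons (undecane).
The numbering direction is chosen so that the substituent locant set {3,8} is lower than {4,9} at the first point of difference.
That gives methyl groups at C-3 and C-8.
The name is 3,8-dimethylundecane.

3,8-dimethylundecane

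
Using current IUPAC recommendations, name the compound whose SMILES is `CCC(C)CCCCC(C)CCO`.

The longest carbon chain that includes the –OH group has 10 carbons, so the parent hydride is decane.
The principal characteristic group is an alcohol (–OH), named with the suffix -ol.
Choose the numbering such that numbering from this end puts the hydroxyl group at C-1 rather than C-10.
This places the hydroxyl at C-1; methyl groups at C-3 and C-8.
Putting it together: 3,8-dimethyldecan-1-ol.

3,8-dimethyldecan-1-ol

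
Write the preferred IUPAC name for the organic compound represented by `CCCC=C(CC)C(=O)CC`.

4-ethyloct-4-en-3-one

The longest carbon chain that includes the carbonyl and the multiple bond has 8 carbons, so the parent hydride is octane.
The principal characteristic group is a ketone (C=O on an internal carbon), named with the suffix -one.
The chain contains a C=C double bond, so the unsaturation ending is -ene.
The numbering direction is chosen so that numbering from this end puts the carbonyl group at C-3 rather than C-6.
That gives the carbonyl at C-3; the double bond between C-4 and C-5; an ethyl group at C-4.
The name is 4-ethyloct-4-en-3-one.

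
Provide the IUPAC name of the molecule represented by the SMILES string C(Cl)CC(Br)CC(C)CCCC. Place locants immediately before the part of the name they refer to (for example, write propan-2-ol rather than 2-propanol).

3-bromo-1-chloro-5-methylnonane

The parent chain contains 9 carbons (nonane).
The numbering direction is chosen so that the substituent locant set {1,3,5} is lower than {5,7,9} at the first point of difference.
That gives a bromo group at C-3; a chloro group at C-1; a methyl group at C-5.
Substituent prefixes are cited in alphabetical order (multiplying prefixes like di-/tri- are ignored for ordering).
Assembling the pieces gives 3-bromo-1-chloro-5-methylnonane.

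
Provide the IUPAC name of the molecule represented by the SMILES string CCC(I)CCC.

The longest continuous carbon chain has 6 atoms, so the parent hydride is hexane.
Choose the numbering such that the substituent locant set {3} is lower than {4} at the first point of difference.
With this numbering: an iodo group at C-3.
The name is 3-iodohexane.

3-iodohexane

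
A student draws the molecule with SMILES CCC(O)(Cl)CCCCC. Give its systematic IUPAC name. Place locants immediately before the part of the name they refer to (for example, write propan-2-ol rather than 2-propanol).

The longest carbon chain that includes the –OH group has 8 carbons, so the parent hydride is octane.
The highest-priority functional group is an alcohol (–OH), so the name ends in -ol.
Choose the numbering such that numbering from this end puts the hydroxyl group at C-3 rather than C-6.
This places the hydroxyl at C-3; a chloro group at C-3.
Assembling the pieces gives 3-chlorooctan-3-ol.

3-chlorooctan-3-ol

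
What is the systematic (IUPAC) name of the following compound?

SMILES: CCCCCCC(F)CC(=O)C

4-fluorodecan-2-one

Counting along the main chain through the carbonyl gives 10 carbons: the parent is decane.
A ketone (C=O on an internal carbon) is the principal characteristic group, giving the suffix -one.
The numbering direction is chosen so that numbering from this end puts the carbonyl group at C-2 rather than C-9.
That gives the carbonyl at C-2; a fluoro group at C-4.
Putting it together: 4-fluorodecan-2-one.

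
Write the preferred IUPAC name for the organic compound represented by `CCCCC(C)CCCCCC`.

5-methylundecane

The longest continuous carbon chain has 11 atoms, so the parent hydride is undecane.
Choose the numbering such that the substituent locant set {5} is lower than {7} at the first point of difference.
That gives a methyl group at C-5.
Assembling the pieces gives 5-methylundecane.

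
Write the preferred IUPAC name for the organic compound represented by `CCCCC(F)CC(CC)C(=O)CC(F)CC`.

6-ethyl-3,8-difluorododecan-5-one

Counting along the main chain through the carbonyl gives 12 carbons: the parent is dodecane.
A ketone (C=O on an internal carbon) is the principal characteristic group, giving the suffix -one.
Number the chain so that numbering from this end puts the carbonyl group at C-5 rather than C-8.
With this numbering: the carbonyl at C-5; an ethyl group at C-6; fluoro groups at C-3 and C-8.
Substituent prefixes are cited in alphabetical order (multiplying prefixes like di-/tri- are ignored for ordering).
Assembling the pieces gives 6-ethyl-3,8-difluorododecan-5-one.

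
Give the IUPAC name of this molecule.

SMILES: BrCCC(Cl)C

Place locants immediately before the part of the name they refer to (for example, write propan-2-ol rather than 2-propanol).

1-bromo-3-chlorobutane

The parent chain contains 4 carbons (butane).
Number the chain so that the substituent locant set {1,3} is lower than {2,4} at the first point of difference.
That gives a bromo group at C-1; a chloro group at C-3.
Prefixes are listed alphabetically: bromo, chloro.
Assembling the pieces gives 1-bromo-3-chlorobutane.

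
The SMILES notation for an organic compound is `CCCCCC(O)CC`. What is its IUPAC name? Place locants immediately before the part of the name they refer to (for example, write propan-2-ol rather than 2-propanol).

The longest chain bearing the –OH group is 8 carbons long (octane).
An alcohol (–OH) is the principal characteristic group, giving the suffix -ol.
Number the chain so that numbering from this end puts the hydroxyl group at C-3 rather than C-6.
That gives the hydroxyl at C-3.
Assembling the pieces gives octan-3-ol.

octan-3-ol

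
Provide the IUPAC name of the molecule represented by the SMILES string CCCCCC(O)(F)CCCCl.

1-chloro-4-fluorononan-4-ol

The longest carbon chain that includes the –OH group has 9 carbons, so the parent hydride is nonane.
The highest-priority functional group is an alcohol (–OH), so the name ends in -ol.
Number the chain so that numbering from this end puts the hydroxyl group at C-4 rather than C-6.
This places the hydroxyl at C-4; a chloro group at C-1; a fluoro group at C-4.
The substituents are ordered alphabetically, ignoring any di-/tri- multipliers.
Putting it together: 1-chloro-4-fluorononan-4-ol.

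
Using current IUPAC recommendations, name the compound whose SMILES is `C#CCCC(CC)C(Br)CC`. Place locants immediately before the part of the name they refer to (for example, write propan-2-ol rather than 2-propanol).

The longest chain bearing the multiple bond is 8 carbons long (octane).
A C≡C triple bond in the chain gives the infix -yne-.
Number the chain so that numbering from this end puts the triple bond at C-1 rather than C-7.
That gives the triple bond between C-1 and C-2; a bromo group at C-6; an ethyl group at C-5.
The substituents are ordered alphabetically, ignoring any di-/tri- multipliers.
Assembling the pieces gives 6-bromo-5-ethyloct-1-yne.

6-bromo-5-ethyloct-1-yne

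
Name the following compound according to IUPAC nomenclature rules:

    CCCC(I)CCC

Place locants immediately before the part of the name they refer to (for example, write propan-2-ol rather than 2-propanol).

The parent chain contains 7 carbons (heptane).
Numbering from either end gives identical locants here.
With this numbering: an iodo group at C-4.
Assembling the pieces gives 4-iodoheptane.

4-iodoheptane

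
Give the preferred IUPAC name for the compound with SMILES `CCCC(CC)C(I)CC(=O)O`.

4-ethyl-3-iodoheptanoic acid

Counting along the main chain through the –COOH group gives 7 carbons: the parent is heptane.
The principal characteristic group is a carboxylic acid (terminal –COOH), named with the suffix -oic acid.
Choose the numbering such that the carboxylic acid carbon is C-1 by definition.
This places an ethyl group at C-4; an iodo group at C-3.
Prefixes are listed alphabetically: ethyl, iodo.
Putting it together: 4-ethyl-3-iodoheptanoic acid.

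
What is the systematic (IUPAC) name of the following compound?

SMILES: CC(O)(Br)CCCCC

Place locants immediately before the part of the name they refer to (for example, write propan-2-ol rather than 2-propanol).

2-bromoheptan-2-ol

The longest chain bearing the –OH group is 7 carbons long (heptane).
The highest-priority functional group is an alcohol (–OH), so the name ends in -ol.
The numbering direction is chosen so that numbering from this end puts the hydroxyl group at C-2 rather than C-6.
That gives the hydroxyl at C-2; a bromo group at C-2.
The name is 2-bromoheptan-2-ol.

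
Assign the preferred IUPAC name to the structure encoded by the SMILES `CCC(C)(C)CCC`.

The longest carbon chain is 6 atoms: the parent is hexane.
Choose the numbering such that the substituent locant set {3,3} is lower than {4,4} at the first point of difference.
This places two methyl groups at C-3.
Assembling the pieces gives 3,3-dimethylhexane.

3,3-dimethylhexane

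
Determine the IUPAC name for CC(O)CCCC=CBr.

The longest chain bearing the –OH group and the multiple bond is 7 carbons long (heptane).
The highest-priority functional group is an alcohol (–OH), so the name ends in -ol.
The chain contains a C=C double bond, so the unsaturation ending is -ene.
The numbering direction is chosen so that numbering from this end puts the hydroxyl group at C-2 rather than C-6.
This places the hydroxyl at C-2; the double bond between C-6 and C-7; a bromo group at C-7.
The name is 7-bromohept-6-en-2-ol.

7-bromohept-6-en-2-ol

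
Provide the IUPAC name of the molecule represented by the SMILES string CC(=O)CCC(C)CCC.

5-methyloctan-2-one

Counting along the main chain through the carbonyl gives 8 carbons: the parent is octane.
The highest-priority functional group is a ketone (C=O on an internal carbon), so the name ends in -one.
The numbering direction is chosen so that numbering from this end puts the carbonyl group at C-2 rather than C-7.
That gives the carbonyl at C-2; a methyl group at C-5.
Putting it together: 5-methyloctan-2-one.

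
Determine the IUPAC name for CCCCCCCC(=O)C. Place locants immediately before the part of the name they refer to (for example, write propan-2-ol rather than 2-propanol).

nonan-2-one

The longest chain bearing the carbonyl is 9 carbons long (nonane).
The principal characteristic group is a ketone (C=O on an internal carbon), named with the suffix -one.
Number the chain so that numbering from this end puts the carbonyl group at C-2 rather than C-8.
With this numbering: the carbonyl at C-2.
The name is nonan-2-one.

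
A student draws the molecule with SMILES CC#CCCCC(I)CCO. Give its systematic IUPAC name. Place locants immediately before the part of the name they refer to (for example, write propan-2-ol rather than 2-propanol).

Counting along the main chain through the –OH group and the multiple bond gives 9 carbons: the parent is nonane.
The highest-priority functional group is an alcohol (–OH), so the name ends in -ol.
A C≡C triple bond in the chain gives the infix -yne-.
Choose the numbering such that numbering from this end puts the hydroxyl group at C-1 rather than C-9.
This places the hydroxyl at C-1; the triple bond between C-7 and C-8; an iodo group at C-3.
The name is 3-iodonon-7-yn-1-ol.

3-iodonon-7-yn-1-ol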